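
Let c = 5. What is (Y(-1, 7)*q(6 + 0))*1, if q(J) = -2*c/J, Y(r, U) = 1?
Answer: -5/3 ≈ -1.6667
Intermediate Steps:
q(J) = -10/J
(Y(-1, 7)*q(6 + 0))*1 = (1*(-10/(6 + 0)))*1 = (1*(-10/6))*1 = (1*(-10*⅙))*1 = (1*(-5/3))*1 = -5/3*1 = -5/3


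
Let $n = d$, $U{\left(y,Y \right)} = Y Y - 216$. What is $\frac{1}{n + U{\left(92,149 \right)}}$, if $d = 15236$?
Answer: $\frac{1}{37221} \approx 2.6867 \cdot 10^{-5}$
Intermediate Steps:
$U{\left(y,Y \right)} = -216 + Y^{2}$ ($U{\left(y,Y \right)} = Y^{2} - 216 = -216 + Y^{2}$)
$n = 15236$
$\frac{1}{n + U{\left(92,149 \right)}} = \frac{1}{15236 - \left(216 - 149^{2}\right)} = \frac{1}{15236 + \left(-216 + 22201\right)} = \frac{1}{15236 + 21985} = \frac{1}{37221}$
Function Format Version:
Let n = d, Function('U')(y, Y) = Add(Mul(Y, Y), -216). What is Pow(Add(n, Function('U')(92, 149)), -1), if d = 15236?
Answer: Rational(1, 37221) ≈ 2.6867e-5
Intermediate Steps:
Function('U')(y, Y) = Add(-216, Pow(Y, 2)) (Function('U')(y, Y) = Add(Pow(Y, 2), -216) = Add(-216, Pow(Y, 2)))
n = 15236
Pow(Add(n, Function('U')(92, 149)), -1) = Pow(Add(15236, Add(-216, Pow(149, 2))), -1) = Pow(Add(15236, Add(-216, 22201)), -1) = Pow(Add(15236, 21985), -1) = Pow(37221, -1) = Rational(1, 37221)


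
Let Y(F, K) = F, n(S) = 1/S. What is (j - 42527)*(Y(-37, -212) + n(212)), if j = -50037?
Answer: 181494863/53 ≈ 3.4244e+6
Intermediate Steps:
(j - 42527)*(Y(-37, -212) + n(212)) = (-50037 - 42527)*(-37 + 1/212) = -92564*(-37 + 1/212) = -92564*(-7843/212) = 181494863/53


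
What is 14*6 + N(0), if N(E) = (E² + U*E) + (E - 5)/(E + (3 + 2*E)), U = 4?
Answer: 247/3 ≈ 82.333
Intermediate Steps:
N(E) = E² + 4*E + (-5 + E)/(3 + 3*E) (N(E) = (E² + 4*E) + (E - 5)/(E + (3 + 2*E)) = (E² + 4*E) + (-5 + E)/(3 + 3*E) = E² + 4*E + (-5 + E)/(3 + 3*E))
14*6 + N(0) = 14*6 + (-5 + 3*0³ + 13*0 + 15*0²)/(3*(1 + 0)) = 84 + (⅓)*(-5 + 3*0 + 0 + 15*0)/1 = 84 + (⅓)*1*(-5 + 0 + 0 + 0) = 84 + (⅓)*1*(-5) = 84 - 5/3 = 247/3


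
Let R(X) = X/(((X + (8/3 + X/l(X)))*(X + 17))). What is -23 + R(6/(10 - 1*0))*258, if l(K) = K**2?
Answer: -69083/3256 ≈ -21.217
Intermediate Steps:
R(X) = X/((17 + X)*(8/3 + X + 1/X)) (R(X) = X/(((X + (8/3 + X/(X**2)))*(X + 17))) = X/(((X + (8*(1/3) + X/X**2))*(17 + X))) = X/(((X + (8/3 + 1/X))*(17 + X))) = X/(((8/3 + X + 1/X)*(17 + X))) = X/(((17 + X)*(8/3 + X + 1/X))) = X*(1/((17 + X)*(8/3 + X + 1/X))) = X/((17 + X)*(8/3 + X + 1/X)))
-23 + R(6/(10 - 1*0))*258 = -23 + (3*(6/(10 - 1*0))**2/(51 + 3*(6/(10 - 1*0))**3 + 59*(6/(10 - 1*0))**2 + 139*(6/(10 - 1*0))))*258 = -23 + (3*(6/(10 + 0))**2/(51 + 3*(6/(10 + 0))**3 + 59*(6/(10 + 0))**2 + 139*(6/(10 + 0))))*258 = -23 + (3*(6/10)**2/(51 + 3*(6/10)**3 + 59*(6/10)**2 + 139*(6/10)))*258 = -23 + (3*(6*(1/10))**2/(51 + 3*(6*(1/10))**3 + 59*(6*(1/10))**2 + 139*(6*(1/10))))*258 = -23 + (3*(3/5)**2/(51 + 3*(3/5)**3 + 59*(3/5)**2 + 139*(3/5)))*258 = -23 + (3*(9/25)/(51 + 3*(27/125) + 59*(9/25) + 417/5))*258 = -23 + (3*(9/25)/(51 + 81/125 + 531/25 + 417/5))*258 = -23 + (3*(9/25)/(19536/125))*258 = -23 + (3*(9/25)*(125/19536))*258 = -23 + (45/6512)*258 = -23 + 5805/3256 = -69083/3256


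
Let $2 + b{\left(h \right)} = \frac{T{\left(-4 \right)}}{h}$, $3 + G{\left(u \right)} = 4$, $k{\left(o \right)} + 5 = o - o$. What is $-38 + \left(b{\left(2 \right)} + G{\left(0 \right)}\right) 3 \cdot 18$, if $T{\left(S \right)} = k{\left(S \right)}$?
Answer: $-227$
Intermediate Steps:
$k{\left(o \right)} = -5$ ($k{\left(o \right)} = -5 + \left(o - o\right) = -5 + 0 = -5$)
$G{\left(u \right)} = 1$ ($G{\left(u \right)} = -3 + 4 = 1$)
$T{\left(S \right)} = -5$
$b{\left(h \right)} = -2 - \frac{5}{h}$
$-38 + \left(b{\left(2 \right)} + G{\left(0 \right)}\right) 3 \cdot 18 = -38 + \left(\left(-2 - \frac{5}{2}\right) + 1\right) 3 \cdot 18 = -38 + \left(- \frac{9}{2} + 1\right) 3 \cdot 18 = -38 + \left(- \frac{7}{2}\right) 3 \cdot 18 = -38 - 189 = -227$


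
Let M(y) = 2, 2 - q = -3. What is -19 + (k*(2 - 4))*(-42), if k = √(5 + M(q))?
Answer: -19 + 84*√7 ≈ 203.24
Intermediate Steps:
q = 5 (q = 2 - 1*(-3) = 2 + 3 = 5)
k = √7 (k = √(5 + 2) = √7 ≈ 2.6458)
-19 + (k*(2 - 4))*(-42) = -19 + (√7*(2 - 4))*(-42) = -19 + (√7*(-2))*(-42) = -19 - 2*√7*(-42) = -19 + 84*√7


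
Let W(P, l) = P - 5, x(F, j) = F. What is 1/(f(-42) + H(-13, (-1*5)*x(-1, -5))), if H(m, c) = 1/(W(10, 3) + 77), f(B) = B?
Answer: -82/3443 ≈ -0.023816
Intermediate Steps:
W(P, l) = -5 + P
H(m, c) = 1/82 (H(m, c) = 1/((-5 + 10) + 77) = 1/(5 + 77) = 1/82)
1/(f(-42) + H(-13, (-1*5)*x(-1, -5))) = 1/(-42 + 1/82) = 1/(-3443/82) = -82/3443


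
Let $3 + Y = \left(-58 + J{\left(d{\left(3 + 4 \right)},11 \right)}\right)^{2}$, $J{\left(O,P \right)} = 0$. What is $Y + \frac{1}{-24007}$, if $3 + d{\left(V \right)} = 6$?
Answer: $\frac{80687526}{24007} \approx 3361.0$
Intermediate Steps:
$d{\left(V \right)} = 3$ ($d{\left(V \right)} = -3 + 6 = 3$)
$Y = 3361$ ($Y = -3 + \left(-58 + 0\right)^{2} = -3 + \left(-58\right)^{2} = -3 + 3364 = 3361$)
$Y + \frac{1}{-24007} = 3361 + \frac{1}{-24007} = 3361 - \frac{1}{24007} = \frac{80687526}{24007}$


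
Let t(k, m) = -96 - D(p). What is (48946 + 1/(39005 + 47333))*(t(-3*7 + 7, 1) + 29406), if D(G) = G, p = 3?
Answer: 123848443943943/86338 ≈ 1.4345e+9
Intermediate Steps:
t(k, m) = -99 (t(k, m) = -96 - 1*3 = -96 - 3 = -99)
(48946 + 1/(39005 + 47333))*(t(-3*7 + 7, 1) + 29406) = (48946 + 1/(39005 + 47333))*(-99 + 29406) = (48946 + 1/86338)*29307 = (4225899749/86338)*29307 = 123848443943943/86338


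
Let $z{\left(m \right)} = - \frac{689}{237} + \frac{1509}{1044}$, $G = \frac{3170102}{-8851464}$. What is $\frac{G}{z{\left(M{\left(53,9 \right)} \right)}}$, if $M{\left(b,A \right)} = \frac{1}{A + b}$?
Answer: $\frac{3631351841}{14821407657} \approx 0.24501$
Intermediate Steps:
$G = - \frac{1585051}{4425732}$ ($G = 3170102 \left(- \frac{1}{8851464}\right) = - \frac{1585051}{4425732} \approx -0.35814$)
$z{\left(m \right)} = - \frac{40187}{27492}$ ($z{\left(m \right)} = \left(-689\right) \frac{1}{237} + 1509 \cdot \frac{1}{1044} = - \frac{689}{237} + \frac{503}{348} = - \frac{40187}{27492}$)
$\frac{G}{z{\left(M{\left(53,9 \right)} \right)}} = - \frac{1585051}{4425732 \left(- \frac{40187}{27492}\right)} = \left(- \frac{1585051}{4425732}\right) \left(- \frac{27492}{40187}\right) = \frac{3631351841}{14821407657}$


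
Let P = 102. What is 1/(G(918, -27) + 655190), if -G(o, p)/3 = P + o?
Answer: 1/652130 ≈ 1.5334e-6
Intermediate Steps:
G(o, p) = -306 - 3*o (G(o, p) = -3*(102 + o) = -306 - 3*o)
1/(G(918, -27) + 655190) = 1/((-306 - 3*918) + 655190) = 1/((-306 - 2754) + 655190) = 1/(-3060 + 655190) = 1/652130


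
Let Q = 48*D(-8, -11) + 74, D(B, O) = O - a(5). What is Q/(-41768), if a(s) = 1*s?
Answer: 347/20884 ≈ 0.016616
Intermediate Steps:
a(s) = s
D(B, O) = -5 + O (D(B, O) = O - 1*5 = O - 5 = -5 + O)
Q = -694 (Q = 48*(-5 - 11) + 74 = 48*(-16) + 74 = -768 + 74 = -694)
Q/(-41768) = -694/(-41768) = -694*(-1/41768) = 347/20884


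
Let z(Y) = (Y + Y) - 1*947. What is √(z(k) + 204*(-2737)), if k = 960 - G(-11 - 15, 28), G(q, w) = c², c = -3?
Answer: I*√557393 ≈ 746.59*I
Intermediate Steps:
G(q, w) = 9 (G(q, w) = (-3)² = 9)
k = 951 (k = 960 - 1*9 = 960 - 9 = 951)
z(Y) = -947 + 2*Y (z(Y) = 2*Y - 947 = -947 + 2*Y)
√(z(k) + 204*(-2737)) = √((-947 + 2*951) + 204*(-2737)) = √((-947 + 1902) - 558348) = √(955 - 558348) = √(-557393) = I*√557393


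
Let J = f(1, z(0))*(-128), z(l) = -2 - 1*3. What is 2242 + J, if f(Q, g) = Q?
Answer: 2114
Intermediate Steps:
z(l) = -5 (z(l) = -2 - 3 = -5)
J = -128 (J = 1*(-128) = -128)
2242 + J = 2242 - 128 = 2114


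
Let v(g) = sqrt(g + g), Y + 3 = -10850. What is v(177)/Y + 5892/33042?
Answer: 982/5507 - sqrt(354)/10853 ≈ 0.17658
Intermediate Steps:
Y = -10853 (Y = -3 - 10850 = -10853)
v(g) = sqrt(2)*sqrt(g) (v(g) = sqrt(2*g) = sqrt(2)*sqrt(g))
v(177)/Y + 5892/33042 = (sqrt(2)*sqrt(177))/(-10853) + 5892/33042 = sqrt(354)*(-1/10853) + 5892*(1/33042) = -sqrt(354)/10853 + 982/5507 = 982/5507 - sqrt(354)/10853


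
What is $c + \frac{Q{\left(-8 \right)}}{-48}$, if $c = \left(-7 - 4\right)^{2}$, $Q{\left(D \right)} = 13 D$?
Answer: $\frac{739}{6} \approx 123.17$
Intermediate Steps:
$c = 121$ ($c = \left(-11\right)^{2} = 121$)
$c + \frac{Q{\left(-8 \right)}}{-48} = 121 + \frac{13 \left(-8\right)}{-48} = 121 - - \frac{13}{6} = 121 + \frac{13}{6} = \frac{739}{6}$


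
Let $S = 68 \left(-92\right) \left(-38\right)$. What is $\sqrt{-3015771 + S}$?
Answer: $i \sqrt{2778043} \approx 1666.7 i$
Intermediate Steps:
$S = 237728$ ($S = \left(-6256\right) \left(-38\right) = 237728$)
$\sqrt{-3015771 + S} = \sqrt{-3015771 + 237728} = \sqrt{-2778043} = i \sqrt{2778043}$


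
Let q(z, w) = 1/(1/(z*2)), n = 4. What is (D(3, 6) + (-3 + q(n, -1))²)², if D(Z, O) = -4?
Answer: 441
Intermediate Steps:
q(z, w) = 2*z (q(z, w) = 1/(1/(2*z)) = 2*z)
(D(3, 6) + (-3 + q(n, -1))²)² = (-4 + (-3 + 2*4)²)² = (-4 + (-3 + 8)²)² = (-4 + 5²)² = (-4 + 25)² = 21² = 441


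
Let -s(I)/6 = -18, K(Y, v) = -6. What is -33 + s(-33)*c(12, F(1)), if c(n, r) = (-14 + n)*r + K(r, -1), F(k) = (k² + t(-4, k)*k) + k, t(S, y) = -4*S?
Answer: -4569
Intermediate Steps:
s(I) = 108 (s(I) = -6*(-18) = 108)
F(k) = k² + 17*k (F(k) = (k² + (-4*(-4))*k) + k = (k² + 16*k) + k = k² + 17*k)
c(n, r) = -6 + r*(-14 + n) (c(n, r) = (-14 + n)*r - 6 = r*(-14 + n) - 6 = -6 + r*(-14 + n))
-33 + s(-33)*c(12, F(1)) = -33 + 108*(-6 - 14*(17 + 1) + 12*(1*(17 + 1))) = -33 + 108*(-6 - 14*18 + 12*(1*18)) = -33 + 108*(-6 - 14*18 + 12*18) = -33 + 108*(-6 - 252 + 216) = -33 + 108*(-42) = -33 - 4536 = -4569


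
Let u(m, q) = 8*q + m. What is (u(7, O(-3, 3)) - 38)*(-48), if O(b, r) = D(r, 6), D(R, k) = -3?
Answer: 2640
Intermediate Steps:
O(b, r) = -3
u(m, q) = m + 8*q
(u(7, O(-3, 3)) - 38)*(-48) = ((7 + 8*(-3)) - 38)*(-48) = ((7 - 24) - 38)*(-48) = (-17 - 38)*(-48) = -55*(-48) = 2640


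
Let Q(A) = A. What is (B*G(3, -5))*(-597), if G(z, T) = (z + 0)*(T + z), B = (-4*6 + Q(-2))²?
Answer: 2421432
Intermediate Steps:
B = 676 (B = (-4*6 - 2)² = (-24 - 2)² = (-26)² = 676)
G(z, T) = z*(T + z)
(B*G(3, -5))*(-597) = (676*(3*(-5 + 3)))*(-597) = (676*(3*(-2)))*(-597) = (676*(-6))*(-597) = -4056*(-597) = 2421432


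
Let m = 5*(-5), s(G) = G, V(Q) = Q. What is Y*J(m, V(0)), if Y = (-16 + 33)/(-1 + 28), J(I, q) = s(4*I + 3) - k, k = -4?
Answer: -527/9 ≈ -58.556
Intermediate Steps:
m = -25
J(I, q) = 7 + 4*I (J(I, q) = (4*I + 3) - 1*(-4) = (3 + 4*I) + 4 = 7 + 4*I)
Y = 17/27 ≈ 0.62963
Y*J(m, V(0)) = 17*(7 + 4*(-25))/27 = 17*(7 - 100)/27 = (17/27)*(-93) = -527/9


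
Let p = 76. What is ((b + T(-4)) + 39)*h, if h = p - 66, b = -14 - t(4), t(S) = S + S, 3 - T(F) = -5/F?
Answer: 375/2 ≈ 187.50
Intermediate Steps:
T(F) = 3 + 5/F (T(F) = 3 - (-5)/F = 3 + 5/F)
t(S) = 2*S
b = -22 (b = -14 - 2*4 = -14 - 1*8 = -14 - 8 = -22)
h = 10 (h = 76 - 66 = 10)
((b + T(-4)) + 39)*h = ((-22 + (3 + 5/(-4))) + 39)*10 = ((-22 + (3 + 5*(-1/4))) + 39)*10 = ((-22 + (3 - 5/4)) + 39)*10 = ((-22 + 7/4) + 39)*10 = (-81/4 + 39)*10 = (75/4)*10 = 375/2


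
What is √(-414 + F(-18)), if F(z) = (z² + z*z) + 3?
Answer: √237 ≈ 15.395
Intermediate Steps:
F(z) = 3 + 2*z² (F(z) = (z² + z²) + 3 = 2*z² + 3 = 3 + 2*z²)
√(-414 + F(-18)) = √(-414 + (3 + 2*(-18)²)) = √(-414 + (3 + 2*324)) = √(-414 + (3 + 648)) = √(-414 + 651) = √237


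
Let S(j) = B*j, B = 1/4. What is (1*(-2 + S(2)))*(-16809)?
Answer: 50427/2 ≈ 25214.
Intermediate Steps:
B = ¼ ≈ 0.25000
S(j) = j/4
(1*(-2 + S(2)))*(-16809) = (1*(-2 + (¼)*2))*(-16809) = (1*(-2 + ½))*(-16809) = (1*(-3/2))*(-16809) = -3/2*(-16809) = 50427/2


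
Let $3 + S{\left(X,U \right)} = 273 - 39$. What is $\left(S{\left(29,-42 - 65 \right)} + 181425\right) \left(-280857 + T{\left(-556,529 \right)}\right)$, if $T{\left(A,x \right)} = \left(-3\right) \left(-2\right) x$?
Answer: $-50442783048$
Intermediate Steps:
$S{\left(X,U \right)} = 231$ ($S{\left(X,U \right)} = -3 + \left(273 - 39\right) = -3 + 234 = 231$)
$T{\left(A,x \right)} = 6 x$
$\left(S{\left(29,-42 - 65 \right)} + 181425\right) \left(-280857 + T{\left(-556,529 \right)}\right) = \left(231 + 181425\right) \left(-280857 + 6 \cdot 529\right) = 181656 \left(-280857 + 3174\right) = 181656 \left(-277683\right) = -50442783048$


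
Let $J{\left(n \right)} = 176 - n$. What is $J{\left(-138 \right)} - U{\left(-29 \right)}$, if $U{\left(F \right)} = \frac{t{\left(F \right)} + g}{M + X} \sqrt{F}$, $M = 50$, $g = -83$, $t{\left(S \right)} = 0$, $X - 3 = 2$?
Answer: $314 + \frac{83 i \sqrt{29}}{55} \approx 314.0 + 8.1267 i$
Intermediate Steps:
$X = 5$ ($X = 3 + 2 = 5$)
$U{\left(F \right)} = - \frac{83 \sqrt{F}}{55}$ ($U{\left(F \right)} = \frac{0 - 83}{50 + 5} \sqrt{F} = - \frac{83}{55} \sqrt{F} = \left(-83\right) \frac{1}{55} \sqrt{F} = - \frac{83 \sqrt{F}}{55}$)
$J{\left(-138 \right)} - U{\left(-29 \right)} = \left(176 - -138\right) - - \frac{83 \sqrt{-29}}{55} = \left(176 + 138\right) - - \frac{83 i \sqrt{29}}{55} = 314 - - \frac{83 i \sqrt{29}}{55} = 314 + \frac{83 i \sqrt{29}}{55}$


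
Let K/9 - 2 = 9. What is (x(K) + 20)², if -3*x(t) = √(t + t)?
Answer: (20 - √22)² ≈ 234.38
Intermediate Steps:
K = 99 (K = 18 + 9*9 = 18 + 81 = 99)
x(t) = -√2*√t/3 (x(t) = -√(t + t)/3 = -√2*√t/3)
(x(K) + 20)² = (-√2*√99/3 + 20)² = (-√2*3*√11/3 + 20)² = (-√22 + 20)² = (20 - √22)²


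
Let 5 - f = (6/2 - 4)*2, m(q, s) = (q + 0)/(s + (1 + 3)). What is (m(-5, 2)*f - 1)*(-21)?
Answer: 287/2 ≈ 143.50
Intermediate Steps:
m(q, s) = q/(4 + s) (m(q, s) = q/(s + 4) = q/(4 + s))
f = 7 (f = 5 - (6/2 - 4)*2 = 5 - (6*(½) - 4)*2 = 5 - (3 - 4)*2 = 5 - (-1)*2 = 5 - 1*(-2) = 5 + 2 = 7)
(m(-5, 2)*f - 1)*(-21) = (-5/(4 + 2)*7 - 1)*(-21) = (-5/6*7 - 1)*(-21) = (-5*⅙*7 - 1)*(-21) = (-⅚*7 - 1)*(-21) = (-35/6 - 1)*(-21) = -41/6*(-21) = 287/2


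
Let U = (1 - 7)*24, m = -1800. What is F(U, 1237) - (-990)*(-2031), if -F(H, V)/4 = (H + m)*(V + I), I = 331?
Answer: 10182078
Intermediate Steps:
U = -144 (U = -6*24 = -144)
F(H, V) = -4*(-1800 + H)*(331 + V) (F(H, V) = -4*(H - 1800)*(V + 331) = -4*(-1800 + H)*(331 + V))
F(U, 1237) - (-990)*(-2031) = (2383200 - 1324*(-144) + 7200*1237 - 4*(-144)*1237) - (-990)*(-2031) = (2383200 + 190656 + 8906400 + 712512) - 33*60930 = 12192768 - 2010690 = 10182078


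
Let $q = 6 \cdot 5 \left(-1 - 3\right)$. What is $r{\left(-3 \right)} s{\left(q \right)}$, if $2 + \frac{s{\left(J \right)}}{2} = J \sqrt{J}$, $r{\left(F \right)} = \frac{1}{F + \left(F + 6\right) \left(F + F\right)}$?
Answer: $\frac{4}{21} + \frac{160 i \sqrt{30}}{7} \approx 0.19048 + 125.19 i$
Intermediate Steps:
$r{\left(F \right)} = \frac{1}{F + 2 F \left(6 + F\right)}$ ($r{\left(F \right)} = \frac{1}{F + \left(6 + F\right) 2 F} = \frac{1}{F + 2 F \left(6 + F\right)}$)
$q = -120$ ($q = 30 \left(-4\right) = -120$)
$s{\left(J \right)} = -4 + 2 J^{\frac{3}{2}}$ ($s{\left(J \right)} = -4 + 2 J \sqrt{J} = -4 + 2 J^{\frac{3}{2}}$)
$r{\left(-3 \right)} s{\left(q \right)} = \frac{1}{\left(-3\right) \left(13 + 2 \left(-3\right)\right)} \left(-4 + 2 \left(-120\right)^{\frac{3}{2}}\right) = - \frac{1}{3 \left(13 - 6\right)} \left(-4 + 2 \left(- 240 i \sqrt{30}\right)\right) = - \frac{1}{3 \cdot 7} \left(-4 - 480 i \sqrt{30}\right) = \left(- \frac{1}{3}\right) \frac{1}{7} \left(-4 - 480 i \sqrt{30}\right) = - \frac{-4 - 480 i \sqrt{30}}{21} = \frac{4}{21} + \frac{160 i \sqrt{30}}{7}$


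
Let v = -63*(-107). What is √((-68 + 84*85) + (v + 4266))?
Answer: √18079 ≈ 134.46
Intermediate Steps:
v = 6741
√((-68 + 84*85) + (v + 4266)) = √((-68 + 84*85) + (6741 + 4266)) = √((-68 + 7140) + 11007) = √(7072 + 11007) = √18079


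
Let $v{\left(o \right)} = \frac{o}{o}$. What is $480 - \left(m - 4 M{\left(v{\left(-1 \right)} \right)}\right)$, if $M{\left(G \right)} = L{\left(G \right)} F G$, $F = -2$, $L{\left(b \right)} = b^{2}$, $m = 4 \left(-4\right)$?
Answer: $488$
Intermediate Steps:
$m = -16$
$v{\left(o \right)} = 1$
$M{\left(G \right)} = - 2 G^{3}$ ($M{\left(G \right)} = G^{2} \left(-2\right) G = - 2 G^{2} G = - 2 G^{3}$)
$480 - \left(m - 4 M{\left(v{\left(-1 \right)} \right)}\right) = 480 + \left(4 \left(- 2 \cdot 1^{3}\right) - -16\right) = 480 + \left(4 \left(\left(-2\right) 1\right) + 16\right) = 480 + \left(4 \left(-2\right) + 16\right) = 480 + \left(-8 + 16\right) = 480 + 8 = 488$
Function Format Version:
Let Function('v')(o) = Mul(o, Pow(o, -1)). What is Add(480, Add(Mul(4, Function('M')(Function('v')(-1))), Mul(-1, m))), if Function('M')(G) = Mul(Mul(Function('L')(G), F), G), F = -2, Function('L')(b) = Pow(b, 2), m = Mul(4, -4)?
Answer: 488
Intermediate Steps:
m = -16
Function('v')(o) = 1
Function('M')(G) = Mul(-2, Pow(G, 3)) (Function('M')(G) = Mul(Mul(Pow(G, 2), -2), G) = Mul(Mul(-2, Pow(G, 2)), G) = Mul(-2, Pow(G, 3)))
Add(480, Add(Mul(4, Function('M')(Function('v')(-1))), Mul(-1, m))) = Add(480, Add(Mul(4, Mul(-2, Pow(1, 3))), Mul(-1, -16))) = Add(480, Add(Mul(4, Mul(-2, 1)), 16)) = Add(480, Add(Mul(4, -2), 16)) = Add(480, Add(-8, 16)) = Add(480, 8) = 488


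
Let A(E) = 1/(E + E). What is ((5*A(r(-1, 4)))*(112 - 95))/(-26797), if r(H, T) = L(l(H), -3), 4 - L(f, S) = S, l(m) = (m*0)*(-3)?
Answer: -85/375158 ≈ -0.00022657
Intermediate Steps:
l(m) = 0 (l(m) = 0*(-3) = 0)
L(f, S) = 4 - S
r(H, T) = 7 (r(H, T) = 4 - 1*(-3) = 4 + 3 = 7)
A(E) = 1/(2*E)
((5*A(r(-1, 4)))*(112 - 95))/(-26797) = ((5*((1/2)/7))*(112 - 95))/(-26797) = ((5*((1/2)*(1/7)))*17)*(-1/26797) = ((5*(1/14))*17)*(-1/26797) = ((5/14)*17)*(-1/26797) = (85/14)*(-1/26797) = -85/375158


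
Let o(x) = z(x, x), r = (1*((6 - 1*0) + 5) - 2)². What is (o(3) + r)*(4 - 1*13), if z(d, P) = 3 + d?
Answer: -783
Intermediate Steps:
r = 81 (r = (1*((6 + 0) + 5) - 2)² = (1*(6 + 5) - 2)² = (1*11 - 2)² = (11 - 2)² = 9² = 81)
o(x) = 3 + x
(o(3) + r)*(4 - 1*13) = ((3 + 3) + 81)*(4 - 1*13) = (6 + 81)*(4 - 13) = 87*(-9) = -783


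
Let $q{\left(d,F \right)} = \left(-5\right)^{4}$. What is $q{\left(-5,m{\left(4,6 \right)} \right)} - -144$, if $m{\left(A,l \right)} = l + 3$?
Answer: $769$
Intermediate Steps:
$m{\left(A,l \right)} = 3 + l$
$q{\left(d,F \right)} = 625$
$q{\left(-5,m{\left(4,6 \right)} \right)} - -144 = 625 - -144 = 625 + 144 = 769$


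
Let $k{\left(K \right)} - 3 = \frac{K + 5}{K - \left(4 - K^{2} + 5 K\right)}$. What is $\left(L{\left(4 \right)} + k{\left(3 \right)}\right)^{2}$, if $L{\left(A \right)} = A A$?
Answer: $\frac{15625}{49} \approx 318.88$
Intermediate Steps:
$L{\left(A \right)} = A^{2}$
$k{\left(K \right)} = 3 + \frac{5 + K}{-4 + K^{2} - 4 K}$ ($k{\left(K \right)} = 3 + \frac{K + 5}{K - \left(4 - K^{2} + 5 K\right)} = 3 + \frac{5 + K}{K - \left(4 - K^{2} + 5 K\right)} = 3 + \frac{5 + K}{-4 + K^{2} - 4 K}$)
$\left(L{\left(4 \right)} + k{\left(3 \right)}\right)^{2} = \left(4^{2} + \frac{7 - 3 \cdot 3^{2} + 11 \cdot 3}{4 - 3^{2} + 4 \cdot 3}\right)^{2} = \left(16 + \frac{7 - 27 + 33}{4 - 9 + 12}\right)^{2} = \left(16 + \frac{1}{7} \cdot 13\right)^{2} = \left(16 + \frac{13}{7}\right)^{2} = \left(\frac{125}{7}\right)^{2} = \frac{15625}{49}$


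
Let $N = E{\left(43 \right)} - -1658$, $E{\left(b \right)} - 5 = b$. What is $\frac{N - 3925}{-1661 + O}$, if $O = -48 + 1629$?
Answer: $\frac{2219}{80} \approx 27.737$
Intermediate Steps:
$E{\left(b \right)} = 5 + b$
$O = 1581$
$N = 1706$ ($N = \left(5 + 43\right) - -1658 = 48 + 1658 = 1706$)
$\frac{N - 3925}{-1661 + O} = \frac{1706 - 3925}{-1661 + 1581} = - \frac{2219}{-80} = \left(-2219\right) \left(- \frac{1}{80}\right) = \frac{2219}{80}$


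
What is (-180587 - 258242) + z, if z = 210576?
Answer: -228253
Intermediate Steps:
(-180587 - 258242) + z = (-180587 - 258242) + 210576 = -438829 + 210576 = -228253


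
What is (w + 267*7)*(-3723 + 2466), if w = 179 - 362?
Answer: -2119302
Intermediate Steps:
w = -183
(w + 267*7)*(-3723 + 2466) = (-183 + 267*7)*(-3723 + 2466) = (-183 + 1869)*(-1257) = 1686*(-1257) = -2119302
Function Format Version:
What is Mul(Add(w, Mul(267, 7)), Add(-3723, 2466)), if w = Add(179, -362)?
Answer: -2119302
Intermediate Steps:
w = -183
Mul(Add(w, Mul(267, 7)), Add(-3723, 2466)) = Mul(Add(-183, Mul(267, 7)), Add(-3723, 2466)) = Mul(Add(-183, 1869), -1257) = Mul(1686, -1257) = -2119302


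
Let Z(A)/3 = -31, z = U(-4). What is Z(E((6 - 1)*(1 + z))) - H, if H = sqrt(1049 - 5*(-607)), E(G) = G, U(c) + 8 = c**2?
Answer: -93 - 2*sqrt(1021) ≈ -156.91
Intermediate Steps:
U(c) = -8 + c**2
z = 8 (z = -8 + (-4)**2 = -8 + 16 = 8)
Z(A) = -93 (Z(A) = 3*(-31) = -93)
H = 2*sqrt(1021) (H = sqrt(1049 + 3035) = sqrt(4084) = 2*sqrt(1021) ≈ 63.906)
Z(E((6 - 1)*(1 + z))) - H = -93 - 2*sqrt(1021)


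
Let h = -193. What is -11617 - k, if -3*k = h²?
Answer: 2398/3 ≈ 799.33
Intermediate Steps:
k = -37249/3 (k = -⅓*(-193)² = -⅓*37249 = -37249/3 ≈ -12416.)
-11617 - k = -11617 - 1*(-37249/3) = -11617 + 37249/3 = 2398/3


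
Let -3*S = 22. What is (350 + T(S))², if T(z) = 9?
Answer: 128881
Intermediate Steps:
S = -22/3 (S = -⅓*22 = -22/3 ≈ -7.3333)
(350 + T(S))² = (350 + 9)² = 359² = 128881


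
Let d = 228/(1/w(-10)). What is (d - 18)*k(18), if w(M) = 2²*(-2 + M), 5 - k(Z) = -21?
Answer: -285012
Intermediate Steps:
k(Z) = 26 (k(Z) = 5 - 1*(-21) = 5 + 21 = 26)
w(M) = -8 + 4*M (w(M) = 4*(-2 + M) = -8 + 4*M)
d = -10944 (d = 228/(1/(-8 + 4*(-10))) = 228/(1/(-8 - 40)) = 228/(1/(-48)) = 228/(-1/48) = 228*(-48) = -10944)
(d - 18)*k(18) = (-10944 - 18)*26 = -10962*26 = -285012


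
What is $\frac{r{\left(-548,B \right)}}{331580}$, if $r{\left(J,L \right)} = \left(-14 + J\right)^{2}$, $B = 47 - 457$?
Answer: $\frac{281}{295} \approx 0.95254$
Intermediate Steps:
$B = -410$ ($B = 47 - 457 = -410$)
$\frac{r{\left(-548,B \right)}}{331580} = \frac{\left(-14 - 548\right)^{2}}{331580} = \left(-562\right)^{2} \cdot \frac{1}{331580} = 315844 \cdot \frac{1}{331580} = \frac{281}{295}$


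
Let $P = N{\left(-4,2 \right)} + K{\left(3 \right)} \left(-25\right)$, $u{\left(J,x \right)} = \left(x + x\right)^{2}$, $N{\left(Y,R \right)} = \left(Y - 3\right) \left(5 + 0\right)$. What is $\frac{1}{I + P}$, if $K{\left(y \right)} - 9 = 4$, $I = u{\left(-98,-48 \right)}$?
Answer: $\frac{1}{8856} \approx 0.00011292$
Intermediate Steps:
$N{\left(Y,R \right)} = -15 + 5 Y$ ($N{\left(Y,R \right)} = \left(-3 + Y\right) 5 = -15 + 5 Y$)
$u{\left(J,x \right)} = 4 x^{2}$ ($u{\left(J,x \right)} = \left(2 x\right)^{2} = 4 x^{2}$)
$I = 9216$ ($I = 4 \left(-48\right)^{2} = 4 \cdot 2304 = 9216$)
$K{\left(y \right)} = 13$ ($K{\left(y \right)} = 9 + 4 = 13$)
$P = -360$ ($P = \left(-15 + 5 \left(-4\right)\right) + 13 \left(-25\right) = \left(-15 - 20\right) - 325 = -35 - 325 = -360$)
$\frac{1}{I + P} = \frac{1}{9216 - 360} = \frac{1}{8856}$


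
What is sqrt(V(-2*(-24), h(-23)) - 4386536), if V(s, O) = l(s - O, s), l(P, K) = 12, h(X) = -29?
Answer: 2*I*sqrt(1096631) ≈ 2094.4*I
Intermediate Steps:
V(s, O) = 12
sqrt(V(-2*(-24), h(-23)) - 4386536) = sqrt(12 - 4386536) = sqrt(-4386524) = 2*I*sqrt(1096631)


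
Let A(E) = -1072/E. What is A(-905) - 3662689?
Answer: -3314732473/905 ≈ -3.6627e+6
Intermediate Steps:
A(-905) - 3662689 = -1072/(-905) - 3662689 = -1072*(-1/905) - 3662689 = 1072/905 - 3662689 = -3314732473/905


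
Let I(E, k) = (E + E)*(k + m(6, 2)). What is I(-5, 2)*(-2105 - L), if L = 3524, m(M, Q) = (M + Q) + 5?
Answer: 844350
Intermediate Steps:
m(M, Q) = 5 + M + Q
I(E, k) = 2*E*(13 + k) (I(E, k) = (E + E)*(k + (5 + 6 + 2)) = (2*E)*(k + 13) = (2*E)*(13 + k) = 2*E*(13 + k))
I(-5, 2)*(-2105 - L) = (2*(-5)*(13 + 2))*(-2105 - 1*3524) = (2*(-5)*15)*(-2105 - 3524) = -150*(-5629) = 844350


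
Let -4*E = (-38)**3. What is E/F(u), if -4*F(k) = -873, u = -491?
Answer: 54872/873 ≈ 62.854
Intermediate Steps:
F(k) = 873/4 (F(k) = -1/4*(-873) = 873/4)
E = 13718 (E = -1/4*(-38)**3 = -1/4*(-54872) = 13718)
E/F(u) = 13718/(873/4) = 13718*(4/873) = 54872/873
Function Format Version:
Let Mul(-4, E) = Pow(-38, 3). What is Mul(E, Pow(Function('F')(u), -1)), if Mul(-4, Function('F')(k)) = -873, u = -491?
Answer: Rational(54872, 873) ≈ 62.854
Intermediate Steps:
Function('F')(k) = Rational(873, 4) (Function('F')(k) = Mul(Rational(-1, 4), -873) = Rational(873, 4))
E = 13718 (E = Mul(Rational(-1, 4), Pow(-38, 3)) = Mul(Rational(-1, 4), -54872) = 13718)
Mul(E, Pow(Function('F')(u), -1)) = Mul(13718, Pow(Rational(873, 4), -1)) = Mul(13718, Rational(4, 873)) = Rational(54872, 873)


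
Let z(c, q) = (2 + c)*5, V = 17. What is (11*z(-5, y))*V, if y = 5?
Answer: -2805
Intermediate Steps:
z(c, q) = 10 + 5*c
(11*z(-5, y))*V = (11*(10 + 5*(-5)))*17 = (11*(10 - 25))*17 = (11*(-15))*17 = -165*17 = -2805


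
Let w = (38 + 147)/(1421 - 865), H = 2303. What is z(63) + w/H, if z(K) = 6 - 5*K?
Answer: -395664427/1280468 ≈ -309.00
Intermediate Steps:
w = 185/556 ≈ 0.33273
z(63) + w/H = (6 - 5*63) + (185/556)/2303 = (6 - 315) + (185/556)*(1/2303) = -309 + 185/1280468 = -395664427/1280468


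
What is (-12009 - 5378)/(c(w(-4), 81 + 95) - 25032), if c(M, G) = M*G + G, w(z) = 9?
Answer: 17387/23272 ≈ 0.74712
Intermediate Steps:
c(M, G) = G + G*M (c(M, G) = G*M + G = G + G*M)
(-12009 - 5378)/(c(w(-4), 81 + 95) - 25032) = (-12009 - 5378)/((81 + 95)*(1 + 9) - 25032) = -17387/(176*10 - 25032) = -17387/(1760 - 25032) = -17387/(-23272) = -17387*(-1/23272) = 17387/23272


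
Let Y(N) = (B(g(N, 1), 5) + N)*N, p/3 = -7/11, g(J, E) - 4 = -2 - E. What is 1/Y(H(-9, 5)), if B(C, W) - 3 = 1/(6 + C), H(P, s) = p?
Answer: -121/285 ≈ -0.42456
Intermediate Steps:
g(J, E) = 2 - E (g(J, E) = 4 + (-2 - E) = 2 - E)
p = -21/11 (p = 3*(-7/11) = -21/11 ≈ -1.9091)
H(P, s) = -21/11
B(C, W) = 3 + 1/(6 + C)
Y(N) = N*(22/7 + N) (Y(N) = ((19 + 3*(2 - 1*1))/(6 + (2 - 1*1)) + N)*N = ((19 + 3*(2 - 1))/(6 + (2 - 1)) + N)*N = ((19 + 3*1)/(6 + 1) + N)*N = ((19 + 3)/7 + N)*N = ((⅐)*22 + N)*N = (22/7 + N)*N = N*(22/7 + N))
1/Y(H(-9, 5)) = 1/((⅐)*(-21/11)*(22 + 7*(-21/11))) = 1/((⅐)*(-21/11)*(22 - 147/11)) = 1/((⅐)*(-21/11)*(95/11)) = 1/(-285/121) = -121/285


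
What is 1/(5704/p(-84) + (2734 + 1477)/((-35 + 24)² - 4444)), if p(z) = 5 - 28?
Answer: -4323/1076315 ≈ -0.0040165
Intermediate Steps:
p(z) = -23
1/(5704/p(-84) + (2734 + 1477)/((-35 + 24)² - 4444)) = 1/(5704/(-23) + (2734 + 1477)/((-35 + 24)² - 4444)) = 1/(5704*(-1/23) + 4211/((-11)² - 4444)) = 1/(-248 + 4211/(121 - 4444)) = 1/(-248 + 4211/(-4323)) = 1/(-248 + 4211*(-1/4323)) = 1/(-248 - 4211/4323) = 1/(-1076315/4323) = -4323/1076315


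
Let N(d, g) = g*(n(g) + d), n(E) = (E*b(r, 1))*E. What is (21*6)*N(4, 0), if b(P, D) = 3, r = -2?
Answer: 0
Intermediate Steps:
n(E) = 3*E**2 (n(E) = (E*3)*E = (3*E)*E = 3*E**2)
N(d, g) = g*(d + 3*g**2) (N(d, g) = g*(3*g**2 + d) = g*(d + 3*g**2))
(21*6)*N(4, 0) = (21*6)*(0*(4 + 3*0**2)) = 126*(0*(4 + 3*0)) = 126*(0*(4 + 0)) = 126*(0*4) = 126*0 = 0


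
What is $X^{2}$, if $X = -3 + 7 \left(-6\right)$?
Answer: $2025$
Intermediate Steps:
$X = -45$ ($X = -3 - 42 = -45$)
$X^{2} = \left(-45\right)^{2} = 2025$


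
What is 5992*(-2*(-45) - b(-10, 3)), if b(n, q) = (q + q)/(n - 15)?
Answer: 13517952/25 ≈ 5.4072e+5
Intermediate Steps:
b(n, q) = 2*q/(-15 + n) (b(n, q) = (2*q)/(-15 + n) = 2*q/(-15 + n))
5992*(-2*(-45) - b(-10, 3)) = 5992*(-2*(-45) - 2*3/(-15 - 10)) = 5992*(90 - 2*3/(-25)) = 5992*(90 - 2*3*(-1)/25) = 5992*(90 - 1*(-6/25)) = 5992*(90 + 6/25) = 5992*(2256/25) = 13517952/25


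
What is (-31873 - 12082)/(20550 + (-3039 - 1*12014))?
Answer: -43955/5497 ≈ -7.9962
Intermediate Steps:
(-31873 - 12082)/(20550 + (-3039 - 1*12014)) = -43955/(20550 + (-3039 - 12014)) = -43955/(20550 - 15053) = -43955/5497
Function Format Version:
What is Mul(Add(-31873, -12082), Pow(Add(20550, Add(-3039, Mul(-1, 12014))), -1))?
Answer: Rational(-43955, 5497) ≈ -7.9962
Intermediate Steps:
Mul(Add(-31873, -12082), Pow(Add(20550, Add(-3039, Mul(-1, 12014))), -1)) = Mul(-43955, Pow(Add(20550, Add(-3039, -12014)), -1)) = Mul(-43955, Pow(Add(20550, -15053), -1)) = Mul(-43955, Pow(5497, -1)) = Mul(-43955, Rational(1, 5497)) = Rational(-43955, 5497)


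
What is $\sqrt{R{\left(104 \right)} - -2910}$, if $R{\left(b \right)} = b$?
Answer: $\sqrt{3014} \approx 54.9$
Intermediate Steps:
$\sqrt{R{\left(104 \right)} - -2910} = \sqrt{104 - -2910} = \sqrt{104 + \left(-1723 + 4633\right)} = \sqrt{104 + 2910} = \sqrt{3014}$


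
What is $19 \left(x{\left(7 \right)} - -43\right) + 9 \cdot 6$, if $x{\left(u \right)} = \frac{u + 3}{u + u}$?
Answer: $\frac{6192}{7} \approx 884.57$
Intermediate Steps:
$x{\left(u \right)} = \frac{3 + u}{2 u}$
$19 \left(x{\left(7 \right)} - -43\right) + 9 \cdot 6 = 19 \left(\frac{3 + 7}{2 \cdot 7} - -43\right) + 9 \cdot 6 = 19 \left(\frac{1}{2} \cdot \frac{1}{7} \cdot 10 + 43\right) + 54 = 19 \left(\frac{5}{7} + 43\right) + 54 = 19 \cdot \frac{306}{7} + 54 = \frac{5814}{7} + 54 = \frac{6192}{7}$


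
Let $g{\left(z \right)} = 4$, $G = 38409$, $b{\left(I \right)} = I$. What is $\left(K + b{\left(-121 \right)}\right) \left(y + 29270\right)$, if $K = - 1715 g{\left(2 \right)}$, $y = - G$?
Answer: $63799359$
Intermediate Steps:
$y = -38409$ ($y = \left(-1\right) 38409 = -38409$)
$K = -6860$ ($K = \left(-1715\right) 4 = -6860$)
$\left(K + b{\left(-121 \right)}\right) \left(y + 29270\right) = \left(-6860 - 121\right) \left(-38409 + 29270\right) = \left(-6981\right) \left(-9139\right) = 63799359$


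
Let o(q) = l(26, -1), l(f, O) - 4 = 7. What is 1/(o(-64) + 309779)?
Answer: 1/309790 ≈ 3.2280e-6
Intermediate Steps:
l(f, O) = 11 (l(f, O) = 4 + 7 = 11)
o(q) = 11
1/(o(-64) + 309779) = 1/(11 + 309779) = 1/309790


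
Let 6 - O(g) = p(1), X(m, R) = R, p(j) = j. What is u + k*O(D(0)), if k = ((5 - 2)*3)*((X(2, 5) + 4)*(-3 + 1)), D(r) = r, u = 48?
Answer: -762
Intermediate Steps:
O(g) = 5 (O(g) = 6 - 1*1 = 6 - 1 = 5)
k = -162 (k = ((5 - 2)*3)*((5 + 4)*(-3 + 1)) = (3*3)*(9*(-2)) = 9*(-18) = -162)
u + k*O(D(0)) = 48 - 162*5 = 48 - 810 = -762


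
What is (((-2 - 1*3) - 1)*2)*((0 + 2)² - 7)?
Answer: 36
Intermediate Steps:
(((-2 - 1*3) - 1)*2)*((0 + 2)² - 7) = (((-2 - 3) - 1)*2)*(2² - 7) = ((-5 - 1)*2)*(4 - 7) = -6*2*(-3) = -12*(-3) = 36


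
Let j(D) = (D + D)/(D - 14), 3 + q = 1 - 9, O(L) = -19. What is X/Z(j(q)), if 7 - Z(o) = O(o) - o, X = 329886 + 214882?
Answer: 60800/3 ≈ 20267.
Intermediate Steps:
X = 544768
q = -11 (q = -3 + (1 - 9) = -3 - 8 = -11)
j(D) = 2*D/(-14 + D) (j(D) = (2*D)/(-14 + D) = 2*D/(-14 + D))
Z(o) = 26 + o (Z(o) = 7 - (-19 - o) = 7 + (19 + o) = 26 + o)
X/Z(j(q)) = 544768/(26 + 2*(-11)/(-14 - 11)) = 544768/(26 + 2*(-11)/(-25)) = 544768/(26 + 2*(-11)*(-1/25)) = 544768/(26 + 22/25) = 544768/(672/25) = 544768*(25/672) = 60800/3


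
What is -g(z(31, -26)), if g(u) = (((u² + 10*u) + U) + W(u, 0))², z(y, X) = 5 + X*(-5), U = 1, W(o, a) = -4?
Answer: -383063184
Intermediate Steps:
z(y, X) = 5 - 5*X
g(u) = (-3 + u² + 10*u)² (g(u) = (((u² + 10*u) + 1) - 4)² = ((1 + u² + 10*u) - 4)² = (-3 + u² + 10*u)²)
-g(z(31, -26)) = -(-3 + (5 - 5*(-26))² + 10*(5 - 5*(-26)))² = -(-3 + (5 + 130)² + 10*(5 + 130))² = -(-3 + 135² + 10*135)² = -(-3 + 18225 + 1350)² = -1*19572² = -1*383063184 = -383063184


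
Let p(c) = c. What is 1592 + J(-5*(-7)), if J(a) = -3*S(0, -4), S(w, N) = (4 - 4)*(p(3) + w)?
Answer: 1592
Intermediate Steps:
S(w, N) = 0 (S(w, N) = (4 - 4)*(3 + w) = 0*(3 + w) = 0)
J(a) = 0 (J(a) = -3*0 = 0)
1592 + J(-5*(-7)) = 1592 + 0 = 1592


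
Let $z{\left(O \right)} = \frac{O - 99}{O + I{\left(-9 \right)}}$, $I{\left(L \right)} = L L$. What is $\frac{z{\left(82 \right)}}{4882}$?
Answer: $- \frac{17}{795766} \approx -2.1363 \cdot 10^{-5}$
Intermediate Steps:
$I{\left(L \right)} = L^{2}$
$z{\left(O \right)} = \frac{-99 + O}{81 + O}$ ($z{\left(O \right)} = \frac{O - 99}{O + \left(-9\right)^{2}} = \frac{-99 + O}{O + 81} = \frac{-99 + O}{81 + O}$)
$\frac{z{\left(82 \right)}}{4882} = \frac{\frac{1}{81 + 82} \left(-99 + 82\right)}{4882} = \frac{1}{163} \left(-17\right) \frac{1}{4882} = \left(- \frac{17}{163}\right) \frac{1}{4882} = - \frac{17}{795766}$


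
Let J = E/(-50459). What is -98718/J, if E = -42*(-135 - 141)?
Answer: 830201927/1932 ≈ 4.2971e+5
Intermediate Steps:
E = 11592 (E = -42*(-276) = 11592)
J = -11592/50459 (J = 11592/(-50459) = 11592*(-1/50459) = -11592/50459 ≈ -0.22973)
-98718/J = -98718/(-11592/50459) = -98718*(-50459/11592) = 830201927/1932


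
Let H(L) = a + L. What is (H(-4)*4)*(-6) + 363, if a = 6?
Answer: 315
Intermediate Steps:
H(L) = 6 + L
(H(-4)*4)*(-6) + 363 = ((6 - 4)*4)*(-6) + 363 = (2*4)*(-6) + 363 = 8*(-6) + 363 = -48 + 363 = 315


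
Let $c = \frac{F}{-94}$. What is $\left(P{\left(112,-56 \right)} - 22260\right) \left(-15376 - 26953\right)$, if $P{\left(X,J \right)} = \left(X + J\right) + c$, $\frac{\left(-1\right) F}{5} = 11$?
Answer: $\frac{88345744809}{94} \approx 9.3985 \cdot 10^{8}$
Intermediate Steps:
$F = -55$ ($F = \left(-5\right) 11 = -55$)
$c = \frac{55}{94}$ ($c = - \frac{55}{-94} = \left(-55\right) \left(- \frac{1}{94}\right) = \frac{55}{94} \approx 0.58511$)
$P{\left(X,J \right)} = \frac{55}{94} + J + X$ ($P{\left(X,J \right)} = \left(X + J\right) + \frac{55}{94} = \left(J + X\right) + \frac{55}{94} = \frac{55}{94} + J + X$)
$\left(P{\left(112,-56 \right)} - 22260\right) \left(-15376 - 26953\right) = \left(\left(\frac{55}{94} - 56 + 112\right) - 22260\right) \left(-15376 - 26953\right) = \left(\frac{5319}{94} - 22260\right) \left(-42329\right) = \left(- \frac{2087121}{94}\right) \left(-42329\right) = \frac{88345744809}{94}$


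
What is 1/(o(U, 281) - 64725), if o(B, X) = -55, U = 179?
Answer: -1/64780 ≈ -1.5437e-5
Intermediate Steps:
1/(o(U, 281) - 64725) = 1/(-55 - 64725) = 1/(-64780) = -1/64780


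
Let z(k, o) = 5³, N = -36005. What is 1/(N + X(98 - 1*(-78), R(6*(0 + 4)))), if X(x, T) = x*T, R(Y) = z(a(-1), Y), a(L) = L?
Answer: -1/14005 ≈ -7.1403e-5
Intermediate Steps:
z(k, o) = 125
R(Y) = 125
X(x, T) = T*x
1/(N + X(98 - 1*(-78), R(6*(0 + 4)))) = 1/(-36005 + 125*(98 - 1*(-78))) = 1/(-36005 + 125*(98 + 78)) = 1/(-36005 + 125*176) = 1/(-36005 + 22000) = 1/(-14005) = -1/14005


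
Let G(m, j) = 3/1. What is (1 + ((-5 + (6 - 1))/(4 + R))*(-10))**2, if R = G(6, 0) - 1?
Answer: 1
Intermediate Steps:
G(m, j) = 3 (G(m, j) = 3*1 = 3)
R = 2 (R = 3 - 1 = 2)
(1 + ((-5 + (6 - 1))/(4 + R))*(-10))**2 = (1 + ((-5 + (6 - 1))/(4 + 2))*(-10))**2 = (1 + ((-5 + 5)/6)*(-10))**2 = (1 + (0*(1/6))*(-10))**2 = (1 + 0*(-10))**2 = (1 + 0)**2 = 1**2 = 1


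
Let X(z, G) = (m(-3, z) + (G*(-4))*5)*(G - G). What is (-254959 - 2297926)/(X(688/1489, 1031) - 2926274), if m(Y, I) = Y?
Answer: 2552885/2926274 ≈ 0.87240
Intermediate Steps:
X(z, G) = 0 (X(z, G) = (-3 + (G*(-4))*5)*(G - G) = (-3 - 4*G*5)*0 = (-3 - 20*G)*0 = 0)
(-254959 - 2297926)/(X(688/1489, 1031) - 2926274) = (-254959 - 2297926)/(0 - 2926274) = -2552885/(-2926274) = -2552885*(-1/2926274) = 2552885/2926274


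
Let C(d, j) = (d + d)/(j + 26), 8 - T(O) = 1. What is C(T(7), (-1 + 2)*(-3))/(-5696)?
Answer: -7/65504 ≈ -0.00010686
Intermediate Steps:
T(O) = 7 (T(O) = 8 - 1*1 = 8 - 1 = 7)
C(d, j) = 2*d/(26 + j) (C(d, j) = (2*d)/(26 + j) = 2*d/(26 + j))
C(T(7), (-1 + 2)*(-3))/(-5696) = (2*7/(26 + (-1 + 2)*(-3)))/(-5696) = (2*7/(26 + 1*(-3)))*(-1/5696) = (2*7/(26 - 3))*(-1/5696) = (2*7/23)*(-1/5696) = (2*7*(1/23))*(-1/5696) = (14/23)*(-1/5696) = -7/65504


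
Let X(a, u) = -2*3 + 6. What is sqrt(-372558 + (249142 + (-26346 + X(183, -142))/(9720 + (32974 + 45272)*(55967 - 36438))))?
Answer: I*sqrt(98826581596574783715)/28297701 ≈ 351.31*I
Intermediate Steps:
X(a, u) = 0 (X(a, u) = -6 + 6 = 0)
sqrt(-372558 + (249142 + (-26346 + X(183, -142))/(9720 + (32974 + 45272)*(55967 - 36438)))) = sqrt(-372558 + (249142 + (-26346 + 0)/(9720 + (32974 + 45272)*(55967 - 36438)))) = sqrt(-372558 + (249142 - 26346/(9720 + 78246*19529))) = sqrt(-372558 + (249142 - 26346/(9720 + 1528066134))) = sqrt(-372558 + (249142 - 26346/1528075854)) = sqrt(-372558 + (249142 - 26346*1/1528075854)) = sqrt(-372558 + (249142 - 4391/254679309)) = sqrt(-372558 + 63451312398487/254679309) = sqrt(-31431501603935/254679309) = I*sqrt(98826581596574783715)/28297701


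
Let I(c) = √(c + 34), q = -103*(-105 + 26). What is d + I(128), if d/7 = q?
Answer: 56959 + 9*√2 ≈ 56972.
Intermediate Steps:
q = 8137 (q = -103*(-79) = 8137)
I(c) = √(34 + c)
d = 56959 (d = 7*8137 = 56959)
d + I(128) = 56959 + √(34 + 128) = 56959 + √162 = 56959 + 9*√2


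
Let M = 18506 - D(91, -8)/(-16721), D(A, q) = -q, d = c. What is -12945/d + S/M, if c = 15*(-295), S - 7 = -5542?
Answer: 1354481621/515731390 ≈ 2.6263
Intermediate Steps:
S = -5535 (S = 7 - 5542 = -5535)
c = -4425
d = -4425
M = 309438834/16721 (M = 18506 - (-1*(-8))/(-16721) = 18506 - 8*(-1)/16721 = 18506 - 1*(-8/16721) = 18506 + 8/16721 = 309438834/16721 ≈ 18506.)
-12945/d + S/M = -12945/(-4425) - 5535/309438834/16721 = -12945*(-1/4425) - 5535*16721/309438834 = 863/295 - 30850245/103146278 = 1354481621/515731390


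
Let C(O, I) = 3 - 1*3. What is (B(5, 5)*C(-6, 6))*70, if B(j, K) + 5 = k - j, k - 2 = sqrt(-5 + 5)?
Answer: 0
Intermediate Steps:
C(O, I) = 0 (C(O, I) = 3 - 3 = 0)
k = 2 (k = 2 + sqrt(-5 + 5) = 2 + sqrt(0) = 2 + 0 = 2)
B(j, K) = -3 - j (B(j, K) = -5 + (2 - j) = -3 - j)
(B(5, 5)*C(-6, 6))*70 = ((-3 - 1*5)*0)*70 = ((-3 - 5)*0)*70 = -8*0*70 = 0*70 = 0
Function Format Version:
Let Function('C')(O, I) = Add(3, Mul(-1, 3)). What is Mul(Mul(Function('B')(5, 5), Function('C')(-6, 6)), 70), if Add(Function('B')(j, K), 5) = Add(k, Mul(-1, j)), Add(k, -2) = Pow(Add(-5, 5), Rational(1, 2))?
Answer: 0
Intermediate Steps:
Function('C')(O, I) = 0 (Function('C')(O, I) = Add(3, -3) = 0)
k = 2 (k = Add(2, Pow(Add(-5, 5), Rational(1, 2))) = Add(2, Pow(0, Rational(1, 2))) = Add(2, 0) = 2)
Function('B')(j, K) = Add(-3, Mul(-1, j)) (Function('B')(j, K) = Add(-5, Add(2, Mul(-1, j))) = Add(-3, Mul(-1, j)))
Mul(Mul(Function('B')(5, 5), Function('C')(-6, 6)), 70) = Mul(Mul(Add(-3, Mul(-1, 5)), 0), 70) = Mul(Mul(Add(-3, -5), 0), 70) = Mul(Mul(-8, 0), 70) = Mul(0, 70) = 0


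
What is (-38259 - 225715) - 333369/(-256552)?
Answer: -67722724279/256552 ≈ -2.6397e+5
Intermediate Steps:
(-38259 - 225715) - 333369/(-256552) = -263974 - 333369*(-1/256552) = -263974 + 333369/256552 = -67722724279/256552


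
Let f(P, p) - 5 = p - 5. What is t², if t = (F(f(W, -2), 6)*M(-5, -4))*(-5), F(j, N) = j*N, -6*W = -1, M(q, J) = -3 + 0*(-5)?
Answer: 32400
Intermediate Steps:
M(q, J) = -3 (M(q, J) = -3 + 0 = -3)
W = ⅙ (W = -⅙*(-1) = ⅙ ≈ 0.16667)
f(P, p) = p (f(P, p) = 5 + (p - 5) = 5 + (-5 + p) = p)
F(j, N) = N*j
t = -180 (t = ((6*(-2))*(-3))*(-5) = -12*(-3)*(-5) = 36*(-5) = -180)
t² = (-180)² = 32400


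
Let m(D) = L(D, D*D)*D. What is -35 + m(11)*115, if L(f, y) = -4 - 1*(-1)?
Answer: -3830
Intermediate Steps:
L(f, y) = -3 (L(f, y) = -4 + 1 = -3)
m(D) = -3*D
-35 + m(11)*115 = -35 - 3*11*115 = -35 - 33*115 = -35 - 3795 = -3830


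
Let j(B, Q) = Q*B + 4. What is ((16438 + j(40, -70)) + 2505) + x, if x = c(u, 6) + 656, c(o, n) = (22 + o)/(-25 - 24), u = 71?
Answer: 823254/49 ≈ 16801.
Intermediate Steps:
j(B, Q) = 4 + B*Q (j(B, Q) = B*Q + 4 = 4 + B*Q)
c(o, n) = -22/49 - o/49 (c(o, n) = (22 + o)/(-49) = (22 + o)*(-1/49) = -22/49 - o/49)
x = 32051/49 (x = (-22/49 - 1/49*71) + 656 = (-22/49 - 71/49) + 656 = -93/49 + 656 = 32051/49 ≈ 654.10)
((16438 + j(40, -70)) + 2505) + x = ((16438 + (4 + 40*(-70))) + 2505) + 32051/49 = ((16438 + (4 - 2800)) + 2505) + 32051/49 = ((16438 - 2796) + 2505) + 32051/49 = (13642 + 2505) + 32051/49 = 16147 + 32051/49 = 823254/49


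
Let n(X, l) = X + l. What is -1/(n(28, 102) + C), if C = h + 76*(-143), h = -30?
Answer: 1/10768 ≈ 9.2868e-5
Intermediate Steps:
C = -10898 (C = -30 + 76*(-143) = -30 - 10868 = -10898)
-1/(n(28, 102) + C) = -1/((28 + 102) - 10898) = -1/(130 - 10898) = -1/(-10768) = -1*(-1/10768) = 1/10768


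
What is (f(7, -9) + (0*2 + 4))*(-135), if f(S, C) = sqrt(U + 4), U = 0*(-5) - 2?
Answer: -540 - 135*sqrt(2) ≈ -730.92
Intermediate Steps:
U = -2 (U = 0 - 2 = -2)
f(S, C) = sqrt(2) (f(S, C) = sqrt(-2 + 4) = sqrt(2))
(f(7, -9) + (0*2 + 4))*(-135) = (sqrt(2) + (0*2 + 4))*(-135) = (sqrt(2) + (0 + 4))*(-135) = (sqrt(2) + 4)*(-135) = (4 + sqrt(2))*(-135) = -540 - 135*sqrt(2)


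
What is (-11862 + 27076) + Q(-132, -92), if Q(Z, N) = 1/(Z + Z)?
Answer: 4016495/264 ≈ 15214.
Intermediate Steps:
Q(Z, N) = 1/(2*Z)
(-11862 + 27076) + Q(-132, -92) = (-11862 + 27076) + (½)/(-132) = 15214 + (½)*(-1/132) = 15214 - 1/264 = 4016495/264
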